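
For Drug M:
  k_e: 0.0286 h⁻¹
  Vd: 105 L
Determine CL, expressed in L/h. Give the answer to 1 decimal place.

3.0 L/h

CL = k × Vd = 0.0286 × 105 = 3.003 L/h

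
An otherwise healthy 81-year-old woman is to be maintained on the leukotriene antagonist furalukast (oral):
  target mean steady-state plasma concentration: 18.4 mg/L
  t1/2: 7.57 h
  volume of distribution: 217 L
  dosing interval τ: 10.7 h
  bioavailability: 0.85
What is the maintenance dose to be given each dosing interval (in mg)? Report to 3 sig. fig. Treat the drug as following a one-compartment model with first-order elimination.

4600 mg

k = ln2 / t½ = 0.693147 / 7.57 = 0.09156 h⁻¹
CL = k × Vd = 0.09156 × 217 = 19.87 L/h
At steady state, F × (Dose/τ) = Css × CL.
Dose = Css × CL × τ / F = 18.4 × 19.87 × 10.7 / 0.85 = 4602 mg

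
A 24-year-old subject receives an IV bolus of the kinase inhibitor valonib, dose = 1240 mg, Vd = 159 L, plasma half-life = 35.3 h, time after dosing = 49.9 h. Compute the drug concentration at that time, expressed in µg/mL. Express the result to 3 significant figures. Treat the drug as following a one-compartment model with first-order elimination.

C₀ = Dose / Vd = 1240 / 159 = 7.799 mg/L
k = ln2 / t½ = 0.693147 / 35.3 = 0.01964 h⁻¹
C = C₀ · e^(−k·t) = 7.799 × e^(−0.01964 × 49.9)
  = 7.799 × 0.3753 = 2.927 mg/L
(2.927 mg/L = 2.927 µg/mL)

2.93 µg/mL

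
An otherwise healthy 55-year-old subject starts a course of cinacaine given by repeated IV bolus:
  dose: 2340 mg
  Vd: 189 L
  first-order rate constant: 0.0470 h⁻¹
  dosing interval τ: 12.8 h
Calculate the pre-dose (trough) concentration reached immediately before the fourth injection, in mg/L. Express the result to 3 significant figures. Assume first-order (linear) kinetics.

12.5 mg/L

C₀ per dose = Dose / Vd = 2340 / 189 = 12.38 mg/L
Fraction remaining after one interval: r = e^(−kτ) = e^(−0.04700 × 12.8) = 0.5479
Before dose 4, 3 doses have been given (aged 1τ, 2τ, 3τ).
C_trough = C₀ × (r + r² + … + r^3) = C₀ × r(1−r^3)/(1−r)
        = 12.38 × 0.5479 × (1 − 0.1645) / (1 − 0.5479) = 12.54 mg/L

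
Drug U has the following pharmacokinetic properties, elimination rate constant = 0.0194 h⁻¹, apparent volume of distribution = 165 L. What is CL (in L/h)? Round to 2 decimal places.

3.20 L/h

CL = k × Vd = 0.0194 × 165 = 3.201 L/h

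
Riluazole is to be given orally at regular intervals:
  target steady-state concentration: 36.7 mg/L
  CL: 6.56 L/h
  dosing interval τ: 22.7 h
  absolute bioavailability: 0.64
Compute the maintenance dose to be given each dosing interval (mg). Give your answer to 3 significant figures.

At steady state, F × (Dose/τ) = Css × CL.
Dose = Css × CL × τ / F = 36.7 × 6.560 × 22.7 / 0.64 = 8539 mg

8540 mg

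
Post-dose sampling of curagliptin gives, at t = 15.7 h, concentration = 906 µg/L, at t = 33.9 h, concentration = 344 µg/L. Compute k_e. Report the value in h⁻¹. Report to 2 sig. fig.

0.053 h⁻¹

k = ln(C₁/C₂) / (t₂ − t₁) = ln(906/344) / (33.9 − 15.7)
  = 0.9684 / 18.20 = 0.05321 h⁻¹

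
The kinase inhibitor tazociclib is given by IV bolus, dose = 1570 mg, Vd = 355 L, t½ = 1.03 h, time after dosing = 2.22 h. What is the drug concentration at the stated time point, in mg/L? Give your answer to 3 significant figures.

C₀ = Dose / Vd = 1570 / 355 = 4.423 mg/L
k = ln2 / t½ = 0.693147 / 1.03 = 0.6730 h⁻¹
C = C₀ · e^(−k·t) = 4.423 × e^(−0.6730 × 2.22)
  = 4.423 × 0.2245 = 0.9930 mg/L

0.993 mg/L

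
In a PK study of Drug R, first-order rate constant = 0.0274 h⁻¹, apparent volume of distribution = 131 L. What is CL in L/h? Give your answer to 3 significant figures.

CL = k × Vd = 0.0274 × 131 = 3.589 L/h

3.59 L/h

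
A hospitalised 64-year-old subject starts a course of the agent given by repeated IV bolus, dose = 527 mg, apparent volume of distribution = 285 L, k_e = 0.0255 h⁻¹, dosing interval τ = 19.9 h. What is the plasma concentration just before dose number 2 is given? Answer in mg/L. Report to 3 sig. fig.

1.11 mg/L

C₀ per dose = Dose / Vd = 527 / 285 = 1.849 mg/L
Fraction remaining after one interval: r = e^(−kτ) = e^(−0.02550 × 19.9) = 0.6020
Before dose 2, 1 dose has been given (aged 1τ).
C_trough = C₀ × r = 1.849 × 0.6020 = 1.113 mg/L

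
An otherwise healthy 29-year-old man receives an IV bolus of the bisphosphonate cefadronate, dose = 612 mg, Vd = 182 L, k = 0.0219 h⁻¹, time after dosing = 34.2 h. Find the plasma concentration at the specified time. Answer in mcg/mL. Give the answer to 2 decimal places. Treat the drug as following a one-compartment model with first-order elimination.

1.59 mcg/mL

C₀ = Dose / Vd = 612.0 / 182 = 3.363 mg/L
C = C₀ · e^(−k·t) = 3.363 × e^(−0.02190 × 34.2)
  = 3.363 × 0.4728 = 1.590 mg/L
(1.590 mg/L = 1.590 mcg/mL)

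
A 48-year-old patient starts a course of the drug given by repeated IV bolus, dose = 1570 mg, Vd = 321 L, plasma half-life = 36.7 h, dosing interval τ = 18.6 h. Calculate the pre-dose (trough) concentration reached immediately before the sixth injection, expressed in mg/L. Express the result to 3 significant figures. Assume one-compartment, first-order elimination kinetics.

9.61 mg/L

C₀ per dose = Dose / Vd = 1570 / 321 = 4.891 mg/L
k = ln2 / t½ = 0.693147 / 36.7 = 0.01889 h⁻¹
Fraction remaining after one interval: r = e^(−kτ) = e^(−0.01889 × 18.6) = 0.7037
Before dose 6, 5 doses have been given (aged 1τ, 2τ, 3τ, 4τ, 5τ).
C_trough = C₀ × (r + r² + … + r^5) = C₀ × r(1−r^5)/(1−r)
        = 4.891 × 0.7037 × (1 − 0.1726) / (1 − 0.7037) = 9.611 mg/L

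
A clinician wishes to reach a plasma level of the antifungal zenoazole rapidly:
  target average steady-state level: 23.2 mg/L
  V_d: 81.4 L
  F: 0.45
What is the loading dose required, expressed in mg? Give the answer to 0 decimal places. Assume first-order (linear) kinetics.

4197 mg

LD = Css × Vd / F = 23.2 × 81.4 / 0.45 = 4197 mg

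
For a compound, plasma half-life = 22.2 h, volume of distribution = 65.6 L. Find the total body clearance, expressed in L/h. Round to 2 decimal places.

2.05 L/h

k = ln2 / t½ = 0.693147 / 22.2 = 0.03122 h⁻¹
CL = k × Vd = 0.03122 × 65.6 = 2.048 L/h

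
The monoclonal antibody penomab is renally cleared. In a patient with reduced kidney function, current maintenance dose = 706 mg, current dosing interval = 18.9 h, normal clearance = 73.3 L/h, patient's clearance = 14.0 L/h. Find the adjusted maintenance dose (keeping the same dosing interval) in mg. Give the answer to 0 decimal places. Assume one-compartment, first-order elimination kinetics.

135 mg

To keep the same average steady-state level, dosing rate must scale with clearance.
CL ratio = 14.0 / 73.3 = 0.1910
New dose (same interval) = 706 × 0.1910 = 134.8 mg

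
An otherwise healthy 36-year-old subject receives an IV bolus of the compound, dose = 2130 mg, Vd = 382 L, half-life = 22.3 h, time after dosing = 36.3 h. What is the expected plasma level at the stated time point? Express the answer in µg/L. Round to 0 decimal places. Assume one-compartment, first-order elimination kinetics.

1804 µg/L

C₀ = Dose / Vd = 2130 / 382 = 5.576 mg/L
k = ln2 / t½ = 0.693147 / 22.3 = 0.03108 h⁻¹
C = C₀ · e^(−k·t) = 5.576 × e^(−0.03108 × 36.3)
  = 5.576 × 0.3236 = 1.804 mg/L
Convert: 1.804 mg/L × 1000 = 1804 µg/L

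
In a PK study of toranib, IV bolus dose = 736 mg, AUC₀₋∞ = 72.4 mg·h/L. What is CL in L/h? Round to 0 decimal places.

10 L/h

CL = Dose / AUC = 736 / 72.4 = 10.17 L/h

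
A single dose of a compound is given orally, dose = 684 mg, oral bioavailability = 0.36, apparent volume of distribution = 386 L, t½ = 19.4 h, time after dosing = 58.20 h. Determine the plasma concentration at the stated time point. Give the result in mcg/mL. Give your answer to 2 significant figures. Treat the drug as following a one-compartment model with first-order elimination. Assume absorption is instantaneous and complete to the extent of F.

0.080 mcg/mL

Amount reaching circulation = F × Dose = 0.36 × 684.0 = 246.2 mg
C₀ = F·Dose / Vd = 246.2 / 386 = 0.6378 mg/L
k = ln2 / t½ = 0.693147 / 19.4 = 0.03573 h⁻¹
t / t½ = 58.20 / 19.4 = 3 half-lives
C = C₀ × (1/2)^3 = 0.6378 × 0.1250 = 0.07973 mg/L
(0.07973 mg/L = 0.07973 mcg/mL)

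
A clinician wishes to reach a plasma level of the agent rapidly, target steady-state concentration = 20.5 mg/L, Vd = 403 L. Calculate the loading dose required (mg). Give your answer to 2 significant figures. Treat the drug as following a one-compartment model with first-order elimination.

LD = Css × Vd = 20.5 × 403 = 8262 mg

8300 mg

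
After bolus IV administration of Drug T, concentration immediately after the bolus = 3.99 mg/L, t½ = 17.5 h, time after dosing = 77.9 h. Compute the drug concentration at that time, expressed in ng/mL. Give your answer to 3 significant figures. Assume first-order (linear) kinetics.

k = ln2 / t½ = 0.693147 / 17.5 = 0.03961 h⁻¹
C = C₀ · e^(−k·t) = 3.990 × e^(−0.03961 × 77.9)
  = 3.990 × 0.04570 = 0.1823 mg/L
Convert: 0.1823 mg/L × 1000 = 182.3 ng/mL

182 ng/mL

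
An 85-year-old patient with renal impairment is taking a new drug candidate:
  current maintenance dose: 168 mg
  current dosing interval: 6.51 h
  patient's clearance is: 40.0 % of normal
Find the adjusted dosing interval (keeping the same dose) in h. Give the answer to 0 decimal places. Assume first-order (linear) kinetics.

16 h

To keep the same average steady-state level, dosing rate must scale with clearance.
CL ratio = 40.0 / 100 = 0.4000
New interval (same dose) = 6.51 / 0.4000 = 16.28 h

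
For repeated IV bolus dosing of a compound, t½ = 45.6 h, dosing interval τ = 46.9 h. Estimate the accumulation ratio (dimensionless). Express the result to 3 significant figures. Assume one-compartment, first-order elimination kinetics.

1.96

k = ln2 / t½ = 0.693147 / 45.6 = 0.01520 h⁻¹
e^(−kτ) = e^(−0.01520 × 46.9) = 0.4902
Accumulation ratio R = 1 / (1 − e^(−kτ)) = 1 / (1 − 0.4902) = 1.962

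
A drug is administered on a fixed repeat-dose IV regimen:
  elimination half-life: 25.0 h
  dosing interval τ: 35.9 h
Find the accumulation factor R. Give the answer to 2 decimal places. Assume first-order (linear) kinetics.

k = ln2 / t½ = 0.693147 / 25.0 = 0.02773 h⁻¹
e^(−kτ) = e^(−0.02773 × 35.9) = 0.3695
Accumulation ratio R = 1 / (1 − e^(−kτ)) = 1 / (1 − 0.3695) = 1.586

1.59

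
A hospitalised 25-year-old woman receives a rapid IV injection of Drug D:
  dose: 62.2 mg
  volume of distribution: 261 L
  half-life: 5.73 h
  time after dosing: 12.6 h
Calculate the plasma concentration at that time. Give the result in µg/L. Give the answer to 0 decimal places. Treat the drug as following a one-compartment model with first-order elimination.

C₀ = Dose / Vd = 62.20 / 261 = 0.2383 mg/L
k = ln2 / t½ = 0.693147 / 5.73 = 0.1210 h⁻¹
C = C₀ · e^(−k·t) = 0.2383 × e^(−0.1210 × 12.6)
  = 0.2383 × 0.2177 = 0.05188 mg/L
Convert: 0.05188 mg/L × 1000 = 51.88 µg/L

52 µg/L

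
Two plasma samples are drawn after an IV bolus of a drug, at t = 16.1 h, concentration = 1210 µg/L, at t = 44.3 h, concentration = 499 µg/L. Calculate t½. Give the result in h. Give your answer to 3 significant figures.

k = ln(C₁/C₂) / (t₂ − t₁) = ln(1210/499) / (44.3 − 16.1)
  = 0.8858 / 28.20 = 0.03141 h⁻¹
t½ = ln2 / k = 0.693147 / 0.03141 = 22.07 h

22.1 h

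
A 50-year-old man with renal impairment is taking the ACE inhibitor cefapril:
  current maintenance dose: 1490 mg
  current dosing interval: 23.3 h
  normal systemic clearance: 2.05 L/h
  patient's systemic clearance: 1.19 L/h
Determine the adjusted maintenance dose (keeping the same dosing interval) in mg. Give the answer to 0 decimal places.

865 mg

To keep the same average steady-state level, dosing rate must scale with clearance.
CL ratio = 1.19 / 2.05 = 0.5805
New dose (same interval) = 1490 × 0.5805 = 864.9 mg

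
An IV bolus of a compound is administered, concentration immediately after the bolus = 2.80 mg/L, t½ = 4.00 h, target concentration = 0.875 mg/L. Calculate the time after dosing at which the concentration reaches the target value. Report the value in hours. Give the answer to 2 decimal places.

6.71 h

k = ln2 / t½ = 0.693147 / 4.00 = 0.1733 h⁻¹
t = ln(C₀ / C) / k = ln(2.800 / 0.875) / 0.1733
  = ln(3.200) / 0.1733 = 1.163 / 0.1733 = 6.711 h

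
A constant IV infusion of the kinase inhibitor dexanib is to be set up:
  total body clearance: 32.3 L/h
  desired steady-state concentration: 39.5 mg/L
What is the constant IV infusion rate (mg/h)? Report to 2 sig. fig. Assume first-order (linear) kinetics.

1300 mg/h

At steady state, infusion rate R₀ = Css × CL = 39.5 × 32.30 = 1276 mg/h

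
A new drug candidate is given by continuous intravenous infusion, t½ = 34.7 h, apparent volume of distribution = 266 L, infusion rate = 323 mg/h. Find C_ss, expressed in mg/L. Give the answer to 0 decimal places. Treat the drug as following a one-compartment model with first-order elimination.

61 mg/L

k = ln2 / t½ = 0.693147 / 34.7 = 0.01998 h⁻¹
CL = k × Vd = 0.01998 × 266 = 5.315 L/h
At steady state Css = R₀ / CL = 323 / 5.315 = 60.77 mg/L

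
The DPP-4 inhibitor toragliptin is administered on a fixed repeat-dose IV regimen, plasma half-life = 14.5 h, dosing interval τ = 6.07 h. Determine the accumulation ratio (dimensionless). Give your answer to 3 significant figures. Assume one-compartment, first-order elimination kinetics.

k = ln2 / t½ = 0.693147 / 14.5 = 0.04780 h⁻¹
e^(−kτ) = e^(−0.04780 × 6.07) = 0.7482
Accumulation ratio R = 1 / (1 − e^(−kτ)) = 1 / (1 − 0.7482) = 3.971

3.97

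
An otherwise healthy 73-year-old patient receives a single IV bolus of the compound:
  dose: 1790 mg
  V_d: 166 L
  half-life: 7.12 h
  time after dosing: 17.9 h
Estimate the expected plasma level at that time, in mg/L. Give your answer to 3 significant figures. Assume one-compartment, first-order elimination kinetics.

1.89 mg/L

C₀ = Dose / Vd = 1790 / 166 = 10.78 mg/L
k = ln2 / t½ = 0.693147 / 7.12 = 0.09735 h⁻¹
C = C₀ · e^(−k·t) = 10.78 × e^(−0.09735 × 17.9)
  = 10.78 × 0.1751 = 1.888 mg/L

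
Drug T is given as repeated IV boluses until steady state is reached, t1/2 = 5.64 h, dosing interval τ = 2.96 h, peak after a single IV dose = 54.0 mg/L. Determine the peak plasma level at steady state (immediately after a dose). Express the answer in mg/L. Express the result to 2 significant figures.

180 mg/L

k = ln2 / t½ = 0.693147 / 5.64 = 0.1229 h⁻¹
e^(−kτ) = e^(−0.1229 × 2.96) = 0.6950
Accumulation ratio R = 1 / (1 − e^(−kτ)) = 1 / (1 − 0.6950) = 3.279
Steady-state peak = C₀ × R = 54.0 × 3.279 = 177.1 mg/L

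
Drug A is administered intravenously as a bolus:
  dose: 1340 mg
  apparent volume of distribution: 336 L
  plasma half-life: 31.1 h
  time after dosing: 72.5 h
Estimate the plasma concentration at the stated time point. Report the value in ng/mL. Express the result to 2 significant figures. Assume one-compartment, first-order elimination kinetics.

790 ng/mL

C₀ = Dose / Vd = 1340 / 336 = 3.988 mg/L
k = ln2 / t½ = 0.693147 / 31.1 = 0.02229 h⁻¹
C = C₀ · e^(−k·t) = 3.988 × e^(−0.02229 × 72.5)
  = 3.988 × 0.1987 = 0.7924 mg/L
Convert: 0.7924 mg/L × 1000 = 792.4 ng/mL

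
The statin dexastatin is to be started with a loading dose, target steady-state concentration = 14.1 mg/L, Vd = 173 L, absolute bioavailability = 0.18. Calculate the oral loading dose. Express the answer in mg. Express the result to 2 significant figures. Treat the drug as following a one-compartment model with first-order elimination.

14000 mg

LD = Css × Vd / F = 14.1 × 173 / 0.18 = 13550 mg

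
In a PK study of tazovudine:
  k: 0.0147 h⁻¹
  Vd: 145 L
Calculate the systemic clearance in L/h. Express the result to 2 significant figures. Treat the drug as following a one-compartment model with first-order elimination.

CL = k × Vd = 0.0147 × 145 = 2.132 L/h

2.1 L/h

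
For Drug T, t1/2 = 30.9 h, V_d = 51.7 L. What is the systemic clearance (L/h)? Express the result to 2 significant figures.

k = ln2 / t½ = 0.693147 / 30.9 = 0.02243 h⁻¹
CL = k × Vd = 0.02243 × 51.7 = 1.160 L/h

1.2 L/h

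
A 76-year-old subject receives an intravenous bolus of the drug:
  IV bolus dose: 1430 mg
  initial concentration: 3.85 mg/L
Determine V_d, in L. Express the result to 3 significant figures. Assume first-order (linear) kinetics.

Vd = Dose / C₀ = 1430 / 3.85 = 371.4 L

371 L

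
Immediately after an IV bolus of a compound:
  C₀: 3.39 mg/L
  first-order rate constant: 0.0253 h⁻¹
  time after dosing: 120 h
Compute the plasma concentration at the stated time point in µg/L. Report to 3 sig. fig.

C = C₀ · e^(−k·t) = 3.390 × e^(−0.02530 × 120)
  = 3.390 × 0.04803 = 0.1628 mg/L
Convert: 0.1628 mg/L × 1000 = 162.8 µg/L

163 µg/L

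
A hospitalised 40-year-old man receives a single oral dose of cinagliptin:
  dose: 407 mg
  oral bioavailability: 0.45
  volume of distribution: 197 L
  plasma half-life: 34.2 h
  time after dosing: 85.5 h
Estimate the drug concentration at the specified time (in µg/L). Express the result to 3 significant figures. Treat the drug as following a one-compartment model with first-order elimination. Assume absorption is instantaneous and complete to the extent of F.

164 µg/L

Amount reaching circulation = F × Dose = 0.45 × 407.0 = 183.2 mg
C₀ = F·Dose / Vd = 183.2 / 197 = 0.9299 mg/L
k = ln2 / t½ = 0.693147 / 34.2 = 0.02027 h⁻¹
C = C₀ · e^(−k·t) = 0.9299 × e^(−0.02027 × 85.5)
  = 0.9299 × 0.1767 = 0.1643 mg/L
Convert: 0.1643 mg/L × 1000 = 164.3 µg/L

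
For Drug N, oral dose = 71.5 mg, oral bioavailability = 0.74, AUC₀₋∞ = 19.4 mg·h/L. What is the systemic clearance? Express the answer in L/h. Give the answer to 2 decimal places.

2.73 L/h

CL = F·Dose / AUC = 0.74 × 71.5 / 19.4 = 2.727 L/h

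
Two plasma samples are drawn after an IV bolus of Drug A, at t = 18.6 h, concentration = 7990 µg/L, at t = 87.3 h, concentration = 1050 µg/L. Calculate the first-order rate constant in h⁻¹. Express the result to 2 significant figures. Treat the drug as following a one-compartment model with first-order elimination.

0.030 h⁻¹

k = ln(C₁/C₂) / (t₂ − t₁) = ln(7990/1050) / (87.3 − 18.6)
  = 2.029 / 68.70 = 0.02953 h⁻¹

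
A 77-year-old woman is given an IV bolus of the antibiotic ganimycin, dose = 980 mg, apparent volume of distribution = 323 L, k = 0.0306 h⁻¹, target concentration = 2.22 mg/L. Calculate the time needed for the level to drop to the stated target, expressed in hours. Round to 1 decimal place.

10.2 h

C₀ = Dose / Vd = 980.0 / 323 = 3.034 mg/L
t = ln(C₀ / C) / k = ln(3.034 / 2.22) / 0.03060
  = ln(1.367) / 0.03060 = 0.3126 / 0.03060 = 10.22 h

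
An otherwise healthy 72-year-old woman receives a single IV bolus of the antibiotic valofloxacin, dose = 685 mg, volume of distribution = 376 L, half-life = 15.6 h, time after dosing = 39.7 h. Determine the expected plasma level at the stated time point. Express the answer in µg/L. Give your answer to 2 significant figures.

C₀ = Dose / Vd = 685.0 / 376 = 1.822 mg/L
k = ln2 / t½ = 0.693147 / 15.6 = 0.04443 h⁻¹
C = C₀ · e^(−k·t) = 1.822 × e^(−0.04443 × 39.7)
  = 1.822 × 0.1714 = 0.3123 mg/L
Convert: 0.3123 mg/L × 1000 = 312.3 µg/L

310 µg/L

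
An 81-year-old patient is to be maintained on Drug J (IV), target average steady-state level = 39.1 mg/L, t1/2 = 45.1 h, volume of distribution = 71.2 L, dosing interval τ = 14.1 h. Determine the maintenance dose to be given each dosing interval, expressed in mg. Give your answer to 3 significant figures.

k = ln2 / t½ = 0.693147 / 45.1 = 0.01537 h⁻¹
CL = k × Vd = 0.01537 × 71.2 = 1.094 L/h
At steady state, Dose/τ = Css × CL.
Dose = Css × CL × τ = 39.1 × 1.094 × 14.1 = 603.1 mg

603 mg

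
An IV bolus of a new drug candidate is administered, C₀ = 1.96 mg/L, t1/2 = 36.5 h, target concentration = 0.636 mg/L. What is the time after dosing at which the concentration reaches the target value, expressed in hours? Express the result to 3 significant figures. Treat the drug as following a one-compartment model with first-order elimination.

k = ln2 / t½ = 0.693147 / 36.5 = 0.01899 h⁻¹
t = ln(C₀ / C) / k = ln(1.960 / 0.636) / 0.01899
  = ln(3.082) / 0.01899 = 1.126 / 0.01899 = 59.29 h

59.3 h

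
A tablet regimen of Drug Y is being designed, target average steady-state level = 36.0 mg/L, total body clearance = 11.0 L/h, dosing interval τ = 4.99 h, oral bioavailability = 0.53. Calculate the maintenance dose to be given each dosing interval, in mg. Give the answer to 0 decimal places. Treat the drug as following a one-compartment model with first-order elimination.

At steady state, F × (Dose/τ) = Css × CL.
Dose = Css × CL × τ / F = 36.0 × 11.00 × 4.99 / 0.53 = 3728 mg

3728 mg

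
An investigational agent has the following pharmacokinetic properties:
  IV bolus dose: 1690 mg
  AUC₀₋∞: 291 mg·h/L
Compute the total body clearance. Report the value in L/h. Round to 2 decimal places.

CL = Dose / AUC = 1690 / 291 = 5.808 L/h

5.81 L/h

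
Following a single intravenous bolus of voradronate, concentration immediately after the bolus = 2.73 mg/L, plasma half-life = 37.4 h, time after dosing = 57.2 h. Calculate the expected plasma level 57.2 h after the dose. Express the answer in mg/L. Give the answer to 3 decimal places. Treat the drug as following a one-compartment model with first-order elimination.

k = ln2 / t½ = 0.693147 / 37.4 = 0.01853 h⁻¹
C = C₀ · e^(−k·t) = 2.730 × e^(−0.01853 × 57.2)
  = 2.730 × 0.3465 = 0.9459 mg/L

0.946 mg/L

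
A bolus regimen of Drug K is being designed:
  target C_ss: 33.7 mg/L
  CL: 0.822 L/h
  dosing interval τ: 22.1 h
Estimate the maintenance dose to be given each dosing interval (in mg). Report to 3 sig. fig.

At steady state, Dose/τ = Css × CL.
Dose = Css × CL × τ = 33.7 × 0.8220 × 22.1 = 612.2 mg

612 mg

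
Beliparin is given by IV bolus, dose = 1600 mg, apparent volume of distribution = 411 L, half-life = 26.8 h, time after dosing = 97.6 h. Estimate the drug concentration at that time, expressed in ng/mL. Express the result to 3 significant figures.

312 ng/mL

C₀ = Dose / Vd = 1600 / 411 = 3.893 mg/L
k = ln2 / t½ = 0.693147 / 26.8 = 0.02586 h⁻¹
C = C₀ · e^(−k·t) = 3.893 × e^(−0.02586 × 97.6)
  = 3.893 × 0.08014 = 0.3120 mg/L
Convert: 0.3120 mg/L × 1000 = 312.0 ng/mL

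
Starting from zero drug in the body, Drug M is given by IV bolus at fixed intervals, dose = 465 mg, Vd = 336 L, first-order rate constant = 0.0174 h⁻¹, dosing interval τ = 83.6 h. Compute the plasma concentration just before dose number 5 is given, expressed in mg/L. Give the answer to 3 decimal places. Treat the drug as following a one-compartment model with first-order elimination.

0.420 mg/L

C₀ per dose = Dose / Vd = 465 / 336 = 1.384 mg/L
Fraction remaining after one interval: r = e^(−kτ) = e^(−0.01740 × 83.6) = 0.2335
Before dose 5, 4 doses have been given (aged 1τ, 2τ, 3τ, 4τ).
C_trough = C₀ × (r + r² + … + r^4) = C₀ × r(1−r^4)/(1−r)
        = 1.384 × 0.2335 × (1 − 0.002973) / (1 − 0.2335) = 0.4204 mg/L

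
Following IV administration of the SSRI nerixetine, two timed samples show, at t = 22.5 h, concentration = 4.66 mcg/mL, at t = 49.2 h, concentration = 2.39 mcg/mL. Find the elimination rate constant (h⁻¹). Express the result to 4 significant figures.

0.02501 h⁻¹

k = ln(C₁/C₂) / (t₂ − t₁) = ln(4.66/2.39) / (49.2 − 22.5)
  = 0.6677 / 26.70 = 0.02501 h⁻¹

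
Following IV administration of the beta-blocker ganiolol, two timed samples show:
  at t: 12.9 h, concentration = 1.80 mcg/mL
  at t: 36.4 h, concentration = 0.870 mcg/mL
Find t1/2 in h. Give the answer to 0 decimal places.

22 h

k = ln(C₁/C₂) / (t₂ − t₁) = ln(1.80/0.870) / (36.4 − 12.9)
  = 0.7270 / 23.50 = 0.03094 h⁻¹
t½ = ln2 / k = 0.693147 / 0.03094 = 22.40 h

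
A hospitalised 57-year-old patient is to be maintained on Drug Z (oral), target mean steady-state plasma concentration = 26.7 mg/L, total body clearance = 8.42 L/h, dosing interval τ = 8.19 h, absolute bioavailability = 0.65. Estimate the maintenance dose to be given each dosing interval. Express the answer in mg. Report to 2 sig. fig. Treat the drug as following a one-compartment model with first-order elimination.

2800 mg

At steady state, F × (Dose/τ) = Css × CL.
Dose = Css × CL × τ / F = 26.7 × 8.420 × 8.19 / 0.65 = 2833 mg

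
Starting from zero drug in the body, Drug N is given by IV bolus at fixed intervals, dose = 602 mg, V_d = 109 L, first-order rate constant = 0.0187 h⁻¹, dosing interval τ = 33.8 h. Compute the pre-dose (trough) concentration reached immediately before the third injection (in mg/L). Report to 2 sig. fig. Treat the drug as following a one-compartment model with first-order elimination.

4.5 mg/L

C₀ per dose = Dose / Vd = 602 / 109 = 5.523 mg/L
Fraction remaining after one interval: r = e^(−kτ) = e^(−0.01870 × 33.8) = 0.5315
Before dose 3, 2 doses have been given (aged 1τ, 2τ).
C_trough = C₀ × (r + r²) = 5.523 × (0.5315 + 0.2825) = 4.496 mg/L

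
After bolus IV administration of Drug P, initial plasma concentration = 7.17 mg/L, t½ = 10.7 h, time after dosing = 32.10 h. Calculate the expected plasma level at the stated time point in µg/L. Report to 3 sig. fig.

k = ln2 / t½ = 0.693147 / 10.7 = 0.06478 h⁻¹
t / t½ = 32.10 / 10.7 = 3 half-lives
C = C₀ × (1/2)^3 = 7.170 × 0.1250 = 0.8963 mg/L
Convert: 0.8963 mg/L × 1000 = 896.3 µg/L

896 µg/L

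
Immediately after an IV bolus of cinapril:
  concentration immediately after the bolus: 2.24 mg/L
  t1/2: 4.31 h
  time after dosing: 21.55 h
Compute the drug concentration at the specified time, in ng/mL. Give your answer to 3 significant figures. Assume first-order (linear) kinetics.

k = ln2 / t½ = 0.693147 / 4.31 = 0.1608 h⁻¹
t / t½ = 21.55 / 4.31 = 5 half-lives
C = C₀ × (1/2)^5 = 2.240 × 0.03125 = 0.07000 mg/L
Convert: 0.07000 mg/L × 1000 = 70.00 ng/mL

70.0 ng/mL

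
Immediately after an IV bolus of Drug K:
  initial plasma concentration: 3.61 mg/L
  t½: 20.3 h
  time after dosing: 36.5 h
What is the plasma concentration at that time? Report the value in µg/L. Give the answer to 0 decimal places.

1038 µg/L

k = ln2 / t½ = 0.693147 / 20.3 = 0.03415 h⁻¹
C = C₀ · e^(−k·t) = 3.610 × e^(−0.03415 × 36.5)
  = 3.610 × 0.2875 = 1.038 mg/L
Convert: 1.038 mg/L × 1000 = 1038 µg/L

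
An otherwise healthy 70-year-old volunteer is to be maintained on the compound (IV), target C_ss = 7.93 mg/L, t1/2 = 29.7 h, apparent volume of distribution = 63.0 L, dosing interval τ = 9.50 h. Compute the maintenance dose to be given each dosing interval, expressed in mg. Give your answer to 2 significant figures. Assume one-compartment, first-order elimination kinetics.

k = ln2 / t½ = 0.693147 / 29.7 = 0.02334 h⁻¹
CL = k × Vd = 0.02334 × 63.0 = 1.470 L/h
At steady state, Dose/τ = Css × CL.
Dose = Css × CL × τ = 7.93 × 1.470 × 9.50 = 110.7 mg

110 mg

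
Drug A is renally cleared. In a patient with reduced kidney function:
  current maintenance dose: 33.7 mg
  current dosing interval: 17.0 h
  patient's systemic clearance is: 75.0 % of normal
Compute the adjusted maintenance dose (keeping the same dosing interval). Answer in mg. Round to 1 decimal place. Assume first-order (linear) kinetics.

25.3 mg

To keep the same average steady-state level, dosing rate must scale with clearance.
CL ratio = 75.0 / 100 = 0.7500
New dose (same interval) = 33.7 × 0.7500 = 25.28 mg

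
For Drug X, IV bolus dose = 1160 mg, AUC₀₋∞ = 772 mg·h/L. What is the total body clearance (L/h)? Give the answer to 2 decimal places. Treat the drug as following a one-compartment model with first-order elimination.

CL = Dose / AUC = 1160 / 772 = 1.503 L/h

1.50 L/h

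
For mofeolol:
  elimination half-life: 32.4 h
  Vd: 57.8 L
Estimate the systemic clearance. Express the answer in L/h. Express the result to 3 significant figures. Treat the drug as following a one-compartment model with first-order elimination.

1.24 L/h

k = ln2 / t½ = 0.693147 / 32.4 = 0.02139 h⁻¹
CL = k × Vd = 0.02139 × 57.8 = 1.236 L/h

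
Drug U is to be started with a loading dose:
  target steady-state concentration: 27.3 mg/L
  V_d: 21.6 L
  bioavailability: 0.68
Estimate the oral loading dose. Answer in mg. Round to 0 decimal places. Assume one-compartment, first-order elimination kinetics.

LD = Css × Vd / F = 27.3 × 21.6 / 0.68 = 867.2 mg

867 mg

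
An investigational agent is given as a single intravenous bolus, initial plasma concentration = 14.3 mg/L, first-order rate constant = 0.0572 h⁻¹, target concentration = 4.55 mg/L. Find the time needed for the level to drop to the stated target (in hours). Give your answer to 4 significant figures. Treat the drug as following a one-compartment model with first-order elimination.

20.02 h

t = ln(C₀ / C) / k = ln(14.30 / 4.55) / 0.05720
  = ln(3.143) / 0.05720 = 1.145 / 0.05720 = 20.02 h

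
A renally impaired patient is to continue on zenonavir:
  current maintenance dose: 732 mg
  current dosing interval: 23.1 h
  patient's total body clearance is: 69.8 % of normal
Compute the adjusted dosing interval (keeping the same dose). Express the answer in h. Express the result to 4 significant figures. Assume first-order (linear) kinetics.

33.09 h

To keep the same average steady-state level, dosing rate must scale with clearance.
CL ratio = 69.8 / 100 = 0.6980
New interval (same dose) = 23.1 / 0.6980 = 33.09 h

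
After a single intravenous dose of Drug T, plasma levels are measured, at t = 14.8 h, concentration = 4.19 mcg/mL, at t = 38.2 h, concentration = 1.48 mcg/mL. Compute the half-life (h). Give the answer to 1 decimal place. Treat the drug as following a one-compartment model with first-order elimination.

k = ln(C₁/C₂) / (t₂ − t₁) = ln(4.19/1.48) / (38.2 − 14.8)
  = 1.041 / 23.40 = 0.04449 h⁻¹
t½ = ln2 / k = 0.693147 / 0.04449 = 15.58 h

15.6 h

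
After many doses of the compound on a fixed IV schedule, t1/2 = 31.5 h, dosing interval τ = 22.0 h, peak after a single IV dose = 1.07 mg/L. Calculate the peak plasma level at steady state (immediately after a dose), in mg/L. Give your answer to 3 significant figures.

2.79 mg/L

k = ln2 / t½ = 0.693147 / 31.5 = 0.02200 h⁻¹
e^(−kτ) = e^(−0.02200 × 22.0) = 0.6163
Accumulation ratio R = 1 / (1 − e^(−kτ)) = 1 / (1 − 0.6163) = 2.606
Steady-state peak = C₀ × R = 1.07 × 2.606 = 2.788 mg/L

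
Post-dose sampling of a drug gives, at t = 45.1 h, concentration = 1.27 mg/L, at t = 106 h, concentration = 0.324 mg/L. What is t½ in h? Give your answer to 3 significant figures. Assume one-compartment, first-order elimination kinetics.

30.9 h

k = ln(C₁/C₂) / (t₂ − t₁) = ln(1.27/0.324) / (106 − 45.1)
  = 1.366 / 60.90 = 0.02243 h⁻¹
t½ = ln2 / k = 0.693147 / 0.02243 = 30.90 h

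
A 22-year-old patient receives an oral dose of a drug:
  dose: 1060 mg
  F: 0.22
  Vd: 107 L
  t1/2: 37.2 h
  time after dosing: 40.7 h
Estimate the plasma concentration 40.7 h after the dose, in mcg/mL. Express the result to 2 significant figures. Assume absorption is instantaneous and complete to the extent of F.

1.0 mcg/mL

Amount reaching circulation = F × Dose = 0.22 × 1060 = 233.2 mg
C₀ = F·Dose / Vd = 233.2 / 107 = 2.179 mg/L
k = ln2 / t½ = 0.693147 / 37.2 = 0.01863 h⁻¹
C = C₀ · e^(−k·t) = 2.179 × e^(−0.01863 × 40.7)
  = 2.179 × 0.4685 = 1.021 mg/L
(1.021 mg/L = 1.021 mcg/mL)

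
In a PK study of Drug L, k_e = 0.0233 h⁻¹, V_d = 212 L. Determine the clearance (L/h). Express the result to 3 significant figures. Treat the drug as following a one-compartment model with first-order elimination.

CL = k × Vd = 0.0233 × 212 = 4.940 L/h

4.94 L/h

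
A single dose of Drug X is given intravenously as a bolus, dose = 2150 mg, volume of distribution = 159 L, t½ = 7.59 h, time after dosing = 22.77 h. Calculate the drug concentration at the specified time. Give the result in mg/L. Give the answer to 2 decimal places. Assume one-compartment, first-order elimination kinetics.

1.69 mg/L

C₀ = Dose / Vd = 2150 / 159 = 13.52 mg/L
k = ln2 / t½ = 0.693147 / 7.59 = 0.09132 h⁻¹
t / t½ = 22.77 / 7.59 = 3 half-lives
C = C₀ × (1/2)^3 = 13.52 × 0.1250 = 1.690 mg/L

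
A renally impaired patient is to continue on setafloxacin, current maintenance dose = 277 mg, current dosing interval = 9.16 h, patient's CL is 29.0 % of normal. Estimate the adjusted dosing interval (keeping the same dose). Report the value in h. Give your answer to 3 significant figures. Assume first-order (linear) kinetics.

To keep the same average steady-state level, dosing rate must scale with clearance.
CL ratio = 29.0 / 100 = 0.2900
New interval (same dose) = 9.16 / 0.2900 = 31.59 h

31.6 h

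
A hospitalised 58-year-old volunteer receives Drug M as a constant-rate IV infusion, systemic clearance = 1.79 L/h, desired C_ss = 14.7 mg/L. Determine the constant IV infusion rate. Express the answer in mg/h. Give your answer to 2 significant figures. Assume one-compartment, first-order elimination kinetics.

At steady state, infusion rate R₀ = Css × CL = 14.7 × 1.790 = 26.31 mg/h

26 mg/h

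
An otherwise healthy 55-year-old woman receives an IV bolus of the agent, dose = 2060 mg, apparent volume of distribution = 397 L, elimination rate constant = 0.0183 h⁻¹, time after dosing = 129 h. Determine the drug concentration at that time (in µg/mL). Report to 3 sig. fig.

C₀ = Dose / Vd = 2060 / 397 = 5.189 mg/L
C = C₀ · e^(−k·t) = 5.189 × e^(−0.01830 × 129)
  = 5.189 × 0.09435 = 0.4896 mg/L
(0.4896 mg/L = 0.4896 µg/mL)

0.490 µg/mL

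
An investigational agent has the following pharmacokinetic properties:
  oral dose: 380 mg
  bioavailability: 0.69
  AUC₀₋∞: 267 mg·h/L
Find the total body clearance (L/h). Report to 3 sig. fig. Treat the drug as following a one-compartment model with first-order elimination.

CL = F·Dose / AUC = 0.69 × 380 / 267 = 0.9820 L/h

0.982 L/h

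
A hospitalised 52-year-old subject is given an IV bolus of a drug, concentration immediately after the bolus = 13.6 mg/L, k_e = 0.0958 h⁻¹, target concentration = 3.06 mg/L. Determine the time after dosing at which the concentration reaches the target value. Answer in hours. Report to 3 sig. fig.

15.6 h

t = ln(C₀ / C) / k = ln(13.60 / 3.06) / 0.09580
  = ln(4.444) / 0.09580 = 1.492 / 0.09580 = 15.57 h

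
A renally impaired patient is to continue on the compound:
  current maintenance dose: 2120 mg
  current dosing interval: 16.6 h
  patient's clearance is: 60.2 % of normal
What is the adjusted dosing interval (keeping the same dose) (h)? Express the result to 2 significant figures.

To keep the same average steady-state level, dosing rate must scale with clearance.
CL ratio = 60.2 / 100 = 0.6020
New interval (same dose) = 16.6 / 0.6020 = 27.57 h

28 h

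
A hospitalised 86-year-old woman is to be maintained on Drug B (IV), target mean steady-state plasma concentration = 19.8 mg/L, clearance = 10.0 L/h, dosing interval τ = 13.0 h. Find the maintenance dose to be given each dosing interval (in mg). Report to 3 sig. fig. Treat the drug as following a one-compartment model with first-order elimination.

At steady state, Dose/τ = Css × CL.
Dose = Css × CL × τ = 19.8 × 10.00 × 13.0 = 2574 mg

2570 mg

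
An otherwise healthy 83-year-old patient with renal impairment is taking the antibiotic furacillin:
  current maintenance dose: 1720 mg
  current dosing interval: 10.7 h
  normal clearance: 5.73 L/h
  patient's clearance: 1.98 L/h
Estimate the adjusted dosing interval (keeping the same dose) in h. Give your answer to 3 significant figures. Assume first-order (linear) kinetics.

To keep the same average steady-state level, dosing rate must scale with clearance.
CL ratio = 1.98 / 5.73 = 0.3455
New interval (same dose) = 10.7 / 0.3455 = 30.97 h

31.0 h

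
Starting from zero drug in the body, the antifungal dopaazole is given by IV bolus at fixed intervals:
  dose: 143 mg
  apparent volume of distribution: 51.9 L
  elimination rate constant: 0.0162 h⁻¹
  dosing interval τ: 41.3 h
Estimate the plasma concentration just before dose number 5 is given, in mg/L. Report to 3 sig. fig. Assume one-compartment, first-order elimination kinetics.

C₀ per dose = Dose / Vd = 143 / 51.9 = 2.755 mg/L
Fraction remaining after one interval: r = e^(−kτ) = e^(−0.01620 × 41.3) = 0.5122
Before dose 5, 4 doses have been given (aged 1τ, 2τ, 3τ, 4τ).
C_trough = C₀ × (r + r² + … + r^4) = C₀ × r(1−r^4)/(1−r)
        = 2.755 × 0.5122 × (1 − 0.06883) / (1 − 0.5122) = 2.694 mg/L

2.69 mg/L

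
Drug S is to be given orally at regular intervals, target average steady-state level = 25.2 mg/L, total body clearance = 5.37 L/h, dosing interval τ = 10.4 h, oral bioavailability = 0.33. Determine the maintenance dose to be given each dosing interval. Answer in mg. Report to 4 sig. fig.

At steady state, F × (Dose/τ) = Css × CL.
Dose = Css × CL × τ / F = 25.2 × 5.370 × 10.4 / 0.33 = 4265 mg

4265 mg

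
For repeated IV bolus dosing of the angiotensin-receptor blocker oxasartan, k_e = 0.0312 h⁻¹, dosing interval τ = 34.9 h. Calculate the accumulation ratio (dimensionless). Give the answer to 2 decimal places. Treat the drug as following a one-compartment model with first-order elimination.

e^(−kτ) = e^(−0.03120 × 34.9) = 0.3366
Accumulation ratio R = 1 / (1 − e^(−kτ)) = 1 / (1 − 0.3366) = 1.507

1.51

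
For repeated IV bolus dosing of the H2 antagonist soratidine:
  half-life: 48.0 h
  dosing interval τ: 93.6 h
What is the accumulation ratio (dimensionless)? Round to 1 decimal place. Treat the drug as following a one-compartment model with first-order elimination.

k = ln2 / t½ = 0.693147 / 48.0 = 0.01444 h⁻¹
e^(−kτ) = e^(−0.01444 × 93.6) = 0.2588
Accumulation ratio R = 1 / (1 − e^(−kτ)) = 1 / (1 − 0.2588) = 1.349

1.3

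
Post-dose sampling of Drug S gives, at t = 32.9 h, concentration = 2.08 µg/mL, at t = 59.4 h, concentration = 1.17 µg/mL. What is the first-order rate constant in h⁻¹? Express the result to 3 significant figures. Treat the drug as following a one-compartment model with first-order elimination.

0.0217 h⁻¹

k = ln(C₁/C₂) / (t₂ − t₁) = ln(2.08/1.17) / (59.4 − 32.9)
  = 0.5754 / 26.50 = 0.02171 h⁻¹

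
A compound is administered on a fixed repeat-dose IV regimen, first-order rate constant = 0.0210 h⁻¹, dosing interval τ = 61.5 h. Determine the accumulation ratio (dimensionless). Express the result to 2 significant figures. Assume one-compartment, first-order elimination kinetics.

e^(−kτ) = e^(−0.02100 × 61.5) = 0.2749
Accumulation ratio R = 1 / (1 − e^(−kτ)) = 1 / (1 − 0.2749) = 1.379

1.4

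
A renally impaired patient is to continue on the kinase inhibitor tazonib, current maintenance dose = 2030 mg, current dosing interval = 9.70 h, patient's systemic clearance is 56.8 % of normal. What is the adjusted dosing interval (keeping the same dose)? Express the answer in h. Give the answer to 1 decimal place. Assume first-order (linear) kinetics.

17.1 h

To keep the same average steady-state level, dosing rate must scale with clearance.
CL ratio = 56.8 / 100 = 0.5680
New interval (same dose) = 9.70 / 0.5680 = 17.08 h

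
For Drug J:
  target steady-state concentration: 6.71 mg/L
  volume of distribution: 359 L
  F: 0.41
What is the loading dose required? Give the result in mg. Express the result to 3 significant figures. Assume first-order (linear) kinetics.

5880 mg

LD = Css × Vd / F = 6.71 × 359 / 0.41 = 5875 mg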